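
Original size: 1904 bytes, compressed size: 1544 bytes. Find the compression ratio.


Ratio = original / compressed = 1904 / 1544 = 1.2332

1.2332


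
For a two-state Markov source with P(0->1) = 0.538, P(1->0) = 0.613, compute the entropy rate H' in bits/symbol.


Stationary distribution: pi_0 = p10/(p01+p10) = 0.5326, pi_1 = 0.4674. Entropy rate H' = pi_0*H(p01) + pi_1*H(p10) = 0.5326*0.9958 + 0.4674*0.9628 = 0.9804

0.9804 bits/symbol


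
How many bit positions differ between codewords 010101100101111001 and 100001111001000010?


Count differing positions: ^ ^ . ^ . . . ^ ^ ^ . . ^ ^ ^ . ^ ^ = 11 differences

11


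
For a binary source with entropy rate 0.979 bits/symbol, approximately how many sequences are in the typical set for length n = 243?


log2|A_typical| = nH = 243 * 0.979 = 237.897, so |A_typical| ~ 2^237.897 = 4.113e+71

4.113e+71


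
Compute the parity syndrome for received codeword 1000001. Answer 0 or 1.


Syndrome = XOR of all bits = 1 XOR 0 XOR 0 XOR 0 XOR 0 XOR 0 XOR 1 = 0

0


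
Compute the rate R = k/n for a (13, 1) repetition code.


Rate = k/n = 1/13

1/13


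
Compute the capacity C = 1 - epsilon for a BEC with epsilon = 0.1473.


C = 1 - epsilon = 1 - 0.1473 = 0.8527

0.8527 bits


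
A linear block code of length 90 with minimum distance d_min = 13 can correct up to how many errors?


Correction capability = floor((d-1)/2) = floor((13-1)/2) = 6

6 errors


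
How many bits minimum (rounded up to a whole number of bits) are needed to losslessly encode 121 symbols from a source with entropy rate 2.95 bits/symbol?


Minimum bits >= n * H = 121 * 2.95 = 356.95, rounded up to a whole number of bits = 357

357 bits


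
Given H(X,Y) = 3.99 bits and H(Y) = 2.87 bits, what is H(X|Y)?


H(X|Y) = H(X,Y) - H(Y) = 3.99 - 2.87 = 1.12

1.12 bits


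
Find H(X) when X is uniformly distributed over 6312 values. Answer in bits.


H = log2(n) = log2(6312) = 12.6239

12.6239 bits


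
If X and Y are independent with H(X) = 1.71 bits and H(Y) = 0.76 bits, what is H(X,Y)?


For independent variables, H(X,Y) = H(X) + H(Y) = 1.71 + 0.76 = 2.47

2.47 bits


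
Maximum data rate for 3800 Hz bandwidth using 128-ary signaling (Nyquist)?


Rate = 2 * B * log2(M) = 2 * 3800 * 7.0 = 53200.0

53200.0 bps


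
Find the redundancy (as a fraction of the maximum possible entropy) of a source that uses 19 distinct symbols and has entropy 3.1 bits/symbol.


H_max = log2(K) = log2(19) = 4.2479 bits/symbol. Redundancy = 1 - H/H_max = 1 - 3.1/4.2479 = 1 - 0.7298 = 0.2702

0.2702


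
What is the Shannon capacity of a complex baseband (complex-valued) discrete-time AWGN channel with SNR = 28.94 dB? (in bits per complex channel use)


SNR_linear = 10^(28.94/10) = 783.4296; C = log2(1 + SNR_linear) = log2(1 + 783.4296) = 9.6155

9.6155 bits/channel use


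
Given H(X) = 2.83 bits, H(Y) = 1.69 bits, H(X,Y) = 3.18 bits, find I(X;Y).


I(X;Y) = H(X) + H(Y) - H(X,Y) = 2.83 + 1.69 - 3.18 = 1.34

1.34 bits


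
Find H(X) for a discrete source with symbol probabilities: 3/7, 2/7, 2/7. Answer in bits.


H = -sum(p_i * log2(p_i)). Terms: -(3/7)*log2(3/7) = 0.523882; -(2/7)*log2(2/7) = 0.516387; -(2/7)*log2(2/7) = 0.516387. H = 0.523882 + 0.516387 + 0.516387 = 1.5567

1.5567 bits


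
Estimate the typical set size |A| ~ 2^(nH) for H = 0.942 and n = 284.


log2|A_typical| = nH = 284 * 0.942 = 267.528, so |A_typical| ~ 2^267.528 = 3.419e+80

3.419e+80


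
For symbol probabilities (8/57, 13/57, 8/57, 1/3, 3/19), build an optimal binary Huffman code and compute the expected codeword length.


Huffman construction (repeatedly merge the two least-probable nodes; each merge adds 1 bit to every symbol beneath it): 8/57 + 8/57 = 16/57; 3/19 + 13/57 = 22/57; 16/57 + 1/3 = 35/57; 22/57 + 35/57 = 1. Resulting codeword lengths (in the order the probabilities were given): (3, 2, 3, 2, 2). L_avg = sum(p_i * l_i) = 8/57*3 + 13/57*2 + 8/57*3 + 1/3*2 + 3/19*2 = 130/57 = 2.2807

2.2807 bits


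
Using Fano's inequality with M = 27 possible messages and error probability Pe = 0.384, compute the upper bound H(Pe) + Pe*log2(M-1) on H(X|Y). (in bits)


H(Pe) = -Pe*log2(Pe) - (1-Pe)*log2(1-Pe) = -0.384*log2(0.384) - 0.616*log2(0.616) = 0.530236 + 0.430583 = 0.9608. Pe*log2(M-1) = 0.384*log2(26) = 1.804969. Bound = H(Pe) + Pe*log2(M-1) = 0.530236 + 0.430583 + 1.804969 = 2.7658

2.7658 bits


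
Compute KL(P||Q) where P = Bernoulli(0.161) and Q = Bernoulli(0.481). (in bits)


KL = p*log2(p/q) + (1-p)*log2((1-p)/(1-q)) = 0.161*log2(0.161/0.481) + 0.839*log2(0.839/0.519) = 0.3272

0.3272 bits


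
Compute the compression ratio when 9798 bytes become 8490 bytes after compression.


Ratio = original / compressed = 9798 / 8490 = 1.1541

1.1541


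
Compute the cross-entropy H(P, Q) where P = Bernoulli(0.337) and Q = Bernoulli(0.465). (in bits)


H(P,Q) = -p*log2(q) - (1-p)*log2(1-q). -0.337*log2(0.465) = 0.372283; -0.663*log2(0.535) = 0.598284. H(P,Q) = 0.372283 + 0.598284 = 0.9706

0.9706 bits


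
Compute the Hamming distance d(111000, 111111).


Count differing positions: . . . ^ ^ ^ = 3 differences

3


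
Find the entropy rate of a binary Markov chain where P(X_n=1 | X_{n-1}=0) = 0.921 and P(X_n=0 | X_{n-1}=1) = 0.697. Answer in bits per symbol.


Stationary distribution: pi_0 = p10/(p01+p10) = 0.4308, pi_1 = 0.5692. Entropy rate H' = pi_0*H(p01) + pi_1*H(p10) = 0.4308*0.3986 + 0.5692*0.8849 = 0.6754

0.6754 bits/symbol


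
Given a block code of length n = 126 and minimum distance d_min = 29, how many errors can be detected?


Detection capability = d_min - 1 = 29 - 1 = 28

28 errors


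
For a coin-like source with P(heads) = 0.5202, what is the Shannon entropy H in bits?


H = -p*log2(p) - (1-p)*log2(1-p). -0.5202*log2(0.5202) = 0.490477; -0.4798*log2(0.4798) = 0.508346. H = 0.490477 + 0.508346 = 0.9988

0.9988 bits


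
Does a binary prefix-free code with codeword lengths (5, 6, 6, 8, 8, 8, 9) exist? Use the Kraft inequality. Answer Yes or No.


Kraft sum = sum(2^(-l_i)) = 0.0762, need <= 1. Result: satisfied (a binary prefix-free code with these lengths exists)

Yes


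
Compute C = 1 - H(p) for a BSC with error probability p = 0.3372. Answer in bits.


H(p) = -p*log2(p) - (1-p)*log2(1-p) = -0.3372*log2(0.3372) - 0.6628*log2(0.6628) = 0.528839 + 0.393275 = 0.9221. C = 1 - H(p) = 1 - 0.9221 = 0.0779

0.0779 bits


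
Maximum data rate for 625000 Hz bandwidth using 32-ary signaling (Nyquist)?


Rate = 2 * B * log2(M) = 2 * 625000 * 5.0 = 6250000.0

6250000.0 bps


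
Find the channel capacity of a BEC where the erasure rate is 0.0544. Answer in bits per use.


C = 1 - epsilon = 1 - 0.0544 = 0.9456

0.9456 bits


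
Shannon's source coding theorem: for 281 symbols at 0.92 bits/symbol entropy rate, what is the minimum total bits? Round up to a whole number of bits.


Minimum bits >= n * H = 281 * 0.92 = 258.52, rounded up to a whole number of bits = 259

259 bits


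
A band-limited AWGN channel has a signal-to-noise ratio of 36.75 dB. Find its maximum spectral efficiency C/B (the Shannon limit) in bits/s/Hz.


SNR_linear = 10^(36.75/10) = 4731.5126; C/B = log2(1 + SNR_linear) = log2(1 + 4731.5126) = 12.2084

12.2084 bits/s/Hz


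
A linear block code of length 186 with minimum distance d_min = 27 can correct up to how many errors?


Correction capability = floor((d-1)/2) = floor((27-1)/2) = 13

13 errors


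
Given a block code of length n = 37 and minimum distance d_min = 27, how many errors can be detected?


Detection capability = d_min - 1 = 27 - 1 = 26

26 errors


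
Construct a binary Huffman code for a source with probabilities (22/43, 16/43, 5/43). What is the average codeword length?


Huffman construction (repeatedly merge the two least-probable nodes; each merge adds 1 bit to every symbol beneath it): 5/43 + 16/43 = 21/43; 21/43 + 22/43 = 1. Resulting codeword lengths (in the order the probabilities were given): (1, 2, 2). L_avg = sum(p_i * l_i) = 22/43*1 + 16/43*2 + 5/43*2 = 64/43 = 1.4884

1.4884 bits


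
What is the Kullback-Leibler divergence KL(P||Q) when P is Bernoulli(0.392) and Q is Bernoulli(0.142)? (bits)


KL = p*log2(p/q) + (1-p)*log2((1-p)/(1-q)) = 0.392*log2(0.392/0.142) + 0.608*log2(0.608/0.858) = 0.2721

0.2721 bits


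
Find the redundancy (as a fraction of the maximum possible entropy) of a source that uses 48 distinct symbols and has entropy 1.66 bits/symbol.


H_max = log2(K) = log2(48) = 5.585 bits/symbol. Redundancy = 1 - H/H_max = 1 - 1.66/5.585 = 1 - 0.2972 = 0.7028

0.7028


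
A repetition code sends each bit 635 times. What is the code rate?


Rate = k/n = 1/635

1/635


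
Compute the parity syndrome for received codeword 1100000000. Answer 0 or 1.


Syndrome = XOR of all bits = 1 XOR 1 XOR 0 XOR 0 XOR 0 XOR 0 XOR 0 XOR 0 XOR 0 XOR 0 = 0

0


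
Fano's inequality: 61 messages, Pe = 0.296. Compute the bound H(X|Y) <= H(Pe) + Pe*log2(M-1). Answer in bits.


H(Pe) = -Pe*log2(Pe) - (1-Pe)*log2(1-Pe) = -0.296*log2(0.296) - 0.704*log2(0.704) = 0.519874 + 0.356472 = 0.8763. Pe*log2(M-1) = 0.296*log2(60) = 1.748440. Bound = H(Pe) + Pe*log2(M-1) = 0.519874 + 0.356472 + 1.748440 = 2.6248

2.6248 bits


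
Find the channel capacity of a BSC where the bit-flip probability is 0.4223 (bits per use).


H(p) = -p*log2(p) - (1-p)*log2(1-p) = -0.4223*log2(0.4223) - 0.5777*log2(0.5777) = 0.525198 + 0.457312 = 0.9825. C = 1 - H(p) = 1 - 0.9825 = 0.0175

0.0175 bits


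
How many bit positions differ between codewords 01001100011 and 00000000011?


Count differing positions: . ^ . . ^ ^ . . . . . = 3 differences

3


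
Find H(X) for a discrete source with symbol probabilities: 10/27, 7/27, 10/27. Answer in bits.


H = -sum(p_i * log2(p_i)). Terms: -(10/27)*log2(10/27) = 0.530726; -(7/27)*log2(7/27) = 0.504916; -(10/27)*log2(10/27) = 0.530726. H = 0.530726 + 0.504916 + 0.530726 = 1.5664

1.5664 bits


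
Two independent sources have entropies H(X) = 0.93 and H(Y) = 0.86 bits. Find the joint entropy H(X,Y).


For independent variables, H(X,Y) = H(X) + H(Y) = 0.93 + 0.86 = 1.79

1.79 bits


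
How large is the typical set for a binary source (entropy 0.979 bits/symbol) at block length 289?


log2|A_typical| = nH = 289 * 0.979 = 282.931, so |A_typical| ~ 2^282.931 = 1.482e+85

1.482e+85


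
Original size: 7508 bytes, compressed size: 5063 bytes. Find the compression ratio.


Ratio = original / compressed = 7508 / 5063 = 1.4829

1.4829


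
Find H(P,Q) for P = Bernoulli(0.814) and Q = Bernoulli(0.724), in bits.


H(P,Q) = -p*log2(q) - (1-p)*log2(1-q). -0.814*log2(0.724) = 0.379274; -0.186*log2(0.276) = 0.345450. H(P,Q) = 0.379274 + 0.345450 = 0.7247

0.7247 bits


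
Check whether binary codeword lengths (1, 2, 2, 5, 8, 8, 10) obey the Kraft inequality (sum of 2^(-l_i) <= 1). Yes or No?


Kraft sum = sum(2^(-l_i)) = 1.04, need <= 1. Result: violated (a binary prefix-free code with these lengths cannot exist)

No


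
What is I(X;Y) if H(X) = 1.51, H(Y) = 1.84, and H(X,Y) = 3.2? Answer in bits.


I(X;Y) = H(X) + H(Y) - H(X,Y) = 1.51 + 1.84 - 3.2 = 0.15

0.15 bits


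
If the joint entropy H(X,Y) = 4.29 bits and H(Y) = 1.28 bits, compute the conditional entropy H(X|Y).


H(X|Y) = H(X,Y) - H(Y) = 4.29 - 1.28 = 3.01

3.01 bits


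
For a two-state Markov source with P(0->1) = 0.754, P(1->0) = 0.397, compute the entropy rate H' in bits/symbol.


Stationary distribution: pi_0 = p10/(p01+p10) = 0.3449, pi_1 = 0.6551. Entropy rate H' = pi_0*H(p01) + pi_1*H(p10) = 0.3449*0.8049 + 0.6551*0.9692 = 0.9125

0.9125 bits/symbol


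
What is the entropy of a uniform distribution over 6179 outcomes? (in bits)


H = log2(n) = log2(6179) = 12.5932

12.5932 bits


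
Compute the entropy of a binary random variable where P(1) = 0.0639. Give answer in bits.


H = -p*log2(p) - (1-p)*log2(1-p). -0.0639*log2(0.0639) = 0.253558; -0.9361*log2(0.9361) = 0.089178. H = 0.253558 + 0.089178 = 0.3427

0.3427 bits


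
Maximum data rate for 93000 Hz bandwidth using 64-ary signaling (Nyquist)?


Rate = 2 * B * log2(M) = 2 * 93000 * 6.0 = 1116000.0

1116000.0 bps


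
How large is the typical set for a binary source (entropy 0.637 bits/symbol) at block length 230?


log2|A_typical| = nH = 230 * 0.637 = 146.51, so |A_typical| ~ 2^146.51 = 1.270e+44

1.270e+44


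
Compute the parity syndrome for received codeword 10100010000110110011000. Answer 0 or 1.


Syndrome = XOR of all bits = 1 XOR 0 XOR 1 XOR 0 XOR 0 XOR 0 XOR 1 XOR 0 XOR 0 XOR 0 XOR 0 XOR 1 XOR 1 XOR 0 XOR 1 XOR 1 XOR 0 XOR 0 XOR 1 XOR 1 XOR 0 XOR 0 XOR 0 = 1

1


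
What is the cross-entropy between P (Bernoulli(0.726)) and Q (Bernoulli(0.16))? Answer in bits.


H(P,Q) = -p*log2(q) - (1-p)*log2(1-q). -0.726*log2(0.16) = 1.919440; -0.274*log2(0.84) = 0.068922. H(P,Q) = 1.919440 + 0.068922 = 1.9884

1.9884 bits


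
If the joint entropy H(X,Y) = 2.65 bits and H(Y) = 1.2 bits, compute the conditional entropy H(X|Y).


H(X|Y) = H(X,Y) - H(Y) = 2.65 - 1.2 = 1.45

1.45 bits


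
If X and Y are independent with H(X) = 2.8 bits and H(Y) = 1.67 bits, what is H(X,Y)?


For independent variables, H(X,Y) = H(X) + H(Y) = 2.8 + 1.67 = 4.47

4.47 bits


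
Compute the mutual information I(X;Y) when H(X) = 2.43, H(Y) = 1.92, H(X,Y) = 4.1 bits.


I(X;Y) = H(X) + H(Y) - H(X,Y) = 2.43 + 1.92 - 4.1 = 0.25

0.25 bits


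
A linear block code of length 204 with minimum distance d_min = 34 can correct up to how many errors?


Correction capability = floor((d-1)/2) = floor((34-1)/2) = 16

16 errors


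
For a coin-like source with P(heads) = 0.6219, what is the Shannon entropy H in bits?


H = -p*log2(p) - (1-p)*log2(1-p). -0.6219*log2(0.6219) = 0.426154; -0.3781*log2(0.3781) = 0.530535. H = 0.426154 + 0.530535 = 0.9567

0.9567 bits


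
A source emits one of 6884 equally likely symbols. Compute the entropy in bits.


H = log2(n) = log2(6884) = 12.749

12.749 bits


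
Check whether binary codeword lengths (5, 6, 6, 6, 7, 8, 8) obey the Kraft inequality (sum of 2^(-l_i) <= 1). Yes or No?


Kraft sum = sum(2^(-l_i)) = 0.0938, need <= 1. Result: satisfied (a binary prefix-free code with these lengths exists)

Yes


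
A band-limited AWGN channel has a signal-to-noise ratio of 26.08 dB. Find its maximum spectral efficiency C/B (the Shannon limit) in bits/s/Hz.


SNR_linear = 10^(26.08/10) = 405.5085; C/B = log2(1 + SNR_linear) = log2(1 + 405.5085) = 8.6671

8.6671 bits/s/Hz


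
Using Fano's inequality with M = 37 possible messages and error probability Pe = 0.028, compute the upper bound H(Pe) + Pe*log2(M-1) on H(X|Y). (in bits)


H(Pe) = -Pe*log2(Pe) - (1-Pe)*log2(1-Pe) = -0.028*log2(0.028) - 0.972*log2(0.972) = 0.144436 + 0.039825 = 0.1843. Pe*log2(M-1) = 0.028*log2(36) = 0.144758. Bound = H(Pe) + Pe*log2(M-1) = 0.144436 + 0.039825 + 0.144758 = 0.329

0.329 bits


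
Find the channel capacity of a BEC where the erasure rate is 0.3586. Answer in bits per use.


C = 1 - epsilon = 1 - 0.3586 = 0.6414

0.6414 bits


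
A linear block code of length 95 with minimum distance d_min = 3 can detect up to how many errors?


Detection capability = d_min - 1 = 3 - 1 = 2

2 errors


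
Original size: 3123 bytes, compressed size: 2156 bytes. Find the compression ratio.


Ratio = original / compressed = 3123 / 2156 = 1.4485

1.4485


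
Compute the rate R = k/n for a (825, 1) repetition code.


Rate = k/n = 1/825

1/825


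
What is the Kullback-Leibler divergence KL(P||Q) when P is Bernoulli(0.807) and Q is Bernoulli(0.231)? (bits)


KL = p*log2(p/q) + (1-p)*log2((1-p)/(1-q)) = 0.807*log2(0.807/0.231) + 0.193*log2(0.193/0.769) = 1.0715

1.0715 bits


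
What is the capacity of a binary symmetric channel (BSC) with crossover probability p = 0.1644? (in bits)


H(p) = -p*log2(p) - (1-p)*log2(1-p) = -0.1644*log2(0.1644) - 0.8356*log2(0.8356) = 0.428216 + 0.216517 = 0.6447. C = 1 - H(p) = 1 - 0.6447 = 0.3553

0.3553 bits


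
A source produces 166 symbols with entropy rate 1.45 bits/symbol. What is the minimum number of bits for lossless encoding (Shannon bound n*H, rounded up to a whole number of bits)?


Minimum bits >= n * H = 166 * 1.45 = 240.7, rounded up to a whole number of bits = 241

241 bits


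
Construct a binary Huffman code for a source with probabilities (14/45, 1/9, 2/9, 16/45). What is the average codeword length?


Huffman construction (repeatedly merge the two least-probable nodes; each merge adds 1 bit to every symbol beneath it): 1/9 + 2/9 = 1/3; 14/45 + 1/3 = 29/45; 16/45 + 29/45 = 1. Resulting codeword lengths (in the order the probabilities were given): (2, 3, 3, 1). L_avg = sum(p_i * l_i) = 14/45*2 + 1/9*3 + 2/9*3 + 16/45*1 = 89/45 = 1.9778

1.9778 bits


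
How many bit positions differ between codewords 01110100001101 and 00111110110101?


Count differing positions: . ^ . . ^ . ^ . ^ ^ ^ . . . = 6 differences

6


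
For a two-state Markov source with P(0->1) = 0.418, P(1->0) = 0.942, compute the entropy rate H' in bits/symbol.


Stationary distribution: pi_0 = p10/(p01+p10) = 0.6926, pi_1 = 0.3074. Entropy rate H' = pi_0*H(p01) + pi_1*H(p10) = 0.6926*0.9805 + 0.3074*0.3195 = 0.7773

0.7773 bits/symbol


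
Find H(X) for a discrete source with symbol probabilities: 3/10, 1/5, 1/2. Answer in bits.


H = -sum(p_i * log2(p_i)). Terms: -(3/10)*log2(3/10) = 0.521090; -(1/5)*log2(1/5) = 0.464386; -(1/2)*log2(1/2) = 0.500000. H = 0.521090 + 0.464386 + 0.500000 = 1.4855

1.4855 bits


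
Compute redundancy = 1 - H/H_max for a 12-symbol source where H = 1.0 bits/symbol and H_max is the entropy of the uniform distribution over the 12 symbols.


H_max = log2(K) = log2(12) = 3.585 bits/symbol. Redundancy = 1 - H/H_max = 1 - 1.0/3.585 = 1 - 0.2789 = 0.7211

0.7211


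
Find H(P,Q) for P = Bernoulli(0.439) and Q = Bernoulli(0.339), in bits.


H(P,Q) = -p*log2(q) - (1-p)*log2(1-q). -0.439*log2(0.339) = 0.685122; -0.561*log2(0.661) = 0.335073. H(P,Q) = 0.685122 + 0.335073 = 1.0202

1.0202 bits


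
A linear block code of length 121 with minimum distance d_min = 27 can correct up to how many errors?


Correction capability = floor((d-1)/2) = floor((27-1)/2) = 13

13 errors


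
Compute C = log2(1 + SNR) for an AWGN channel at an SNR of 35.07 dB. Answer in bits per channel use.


SNR_linear = 10^(35.07/10) = 3213.6605; C = log2(1 + SNR_linear) = log2(1 + 3213.6605) = 11.6505

11.6505 bits/channel use


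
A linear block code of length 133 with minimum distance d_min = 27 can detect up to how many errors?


Detection capability = d_min - 1 = 27 - 1 = 26

26 errors


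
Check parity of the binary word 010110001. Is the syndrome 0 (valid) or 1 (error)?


Syndrome = XOR of all bits = 0 XOR 1 XOR 0 XOR 1 XOR 1 XOR 0 XOR 0 XOR 0 XOR 1 = 0

0


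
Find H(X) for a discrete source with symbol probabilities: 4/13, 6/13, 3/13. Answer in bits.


H = -sum(p_i * log2(p_i)). Terms: -(4/13)*log2(4/13) = 0.523212; -(6/13)*log2(6/13) = 0.514836; -(3/13)*log2(3/13) = 0.488187. H = 0.523212 + 0.514836 + 0.488187 = 1.5262

1.5262 bits


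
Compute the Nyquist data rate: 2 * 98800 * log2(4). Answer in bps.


Rate = 2 * B * log2(M) = 2 * 98800 * 2.0 = 395200.0

395200.0 bps


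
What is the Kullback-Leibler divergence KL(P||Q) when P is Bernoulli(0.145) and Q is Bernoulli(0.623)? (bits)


KL = p*log2(p/q) + (1-p)*log2((1-p)/(1-q)) = 0.145*log2(0.145/0.623) + 0.855*log2(0.855/0.377) = 0.7051

0.7051 bits


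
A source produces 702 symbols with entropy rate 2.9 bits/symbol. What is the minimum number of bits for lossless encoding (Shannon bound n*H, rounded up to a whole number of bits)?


Minimum bits >= n * H = 702 * 2.9 = 2035.8, rounded up to a whole number of bits = 2036

2036 bits


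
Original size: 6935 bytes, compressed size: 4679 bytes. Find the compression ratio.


Ratio = original / compressed = 6935 / 4679 = 1.4822

1.4822


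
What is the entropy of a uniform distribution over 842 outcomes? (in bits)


H = log2(n) = log2(842) = 9.7177

9.7177 bits


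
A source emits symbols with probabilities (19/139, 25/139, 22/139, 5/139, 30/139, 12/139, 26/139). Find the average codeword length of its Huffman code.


Huffman construction (repeatedly merge the two least-probable nodes; each merge adds 1 bit to every symbol beneath it): 5/139 + 12/139 = 17/139; 17/139 + 19/139 = 36/139; 22/139 + 25/139 = 47/139; 26/139 + 30/139 = 56/139; 36/139 + 47/139 = 83/139; 56/139 + 83/139 = 1. Resulting codeword lengths (in the order the probabilities were given): (3, 3, 3, 4, 2, 4, 2). L_avg = sum(p_i * l_i) = 19/139*3 + 25/139*3 + 22/139*3 + 5/139*4 + 30/139*2 + 12/139*4 + 26/139*2 = 378/139 = 2.7194

2.7194 bits


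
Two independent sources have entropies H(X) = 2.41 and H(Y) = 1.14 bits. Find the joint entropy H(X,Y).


For independent variables, H(X,Y) = H(X) + H(Y) = 2.41 + 1.14 = 3.55

3.55 bits


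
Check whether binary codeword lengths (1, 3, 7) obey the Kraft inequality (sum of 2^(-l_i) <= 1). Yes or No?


Kraft sum = sum(2^(-l_i)) = 0.6328, need <= 1. Result: satisfied (a binary prefix-free code with these lengths exists)

Yes


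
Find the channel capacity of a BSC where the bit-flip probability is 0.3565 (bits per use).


H(p) = -p*log2(p) - (1-p)*log2(1-p) = -0.3565*log2(0.3565) - 0.6435*log2(0.6435) = 0.530481 + 0.409258 = 0.9397. C = 1 - H(p) = 1 - 0.9397 = 0.0603

0.0603 bits


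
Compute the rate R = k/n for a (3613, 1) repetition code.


Rate = k/n = 1/3613

1/3613


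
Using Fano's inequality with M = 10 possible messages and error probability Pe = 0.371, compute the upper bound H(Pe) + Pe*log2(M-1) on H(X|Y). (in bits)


H(Pe) = -Pe*log2(Pe) - (1-Pe)*log2(1-Pe) = -0.371*log2(0.371) - 0.629*log2(0.629) = 0.530719 + 0.420718 = 0.9514. Pe*log2(M-1) = 0.371*log2(9) = 1.176042. Bound = H(Pe) + Pe*log2(M-1) = 0.530719 + 0.420718 + 1.176042 = 2.1275

2.1275 bits


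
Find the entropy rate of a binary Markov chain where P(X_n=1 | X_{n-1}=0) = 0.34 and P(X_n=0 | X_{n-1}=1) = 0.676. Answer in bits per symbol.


Stationary distribution: pi_0 = p10/(p01+p10) = 0.6654, pi_1 = 0.3346. Entropy rate H' = pi_0*H(p01) + pi_1*H(p10) = 0.6654*0.9248 + 0.3346*0.9087 = 0.9194

0.9194 bits/symbol


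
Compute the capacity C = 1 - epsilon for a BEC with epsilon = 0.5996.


C = 1 - epsilon = 1 - 0.5996 = 0.4004

0.4004 bits


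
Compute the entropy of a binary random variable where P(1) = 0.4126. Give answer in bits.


H = -p*log2(p) - (1-p)*log2(1-p). -0.4126*log2(0.4126) = 0.526966; -0.5874*log2(0.5874) = 0.450879. H = 0.526966 + 0.450879 = 0.9778

0.9778 bits


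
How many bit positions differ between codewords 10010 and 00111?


Count differing positions: ^ . ^ . ^ = 3 differences

3


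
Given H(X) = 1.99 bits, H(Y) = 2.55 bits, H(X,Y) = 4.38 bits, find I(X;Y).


I(X;Y) = H(X) + H(Y) - H(X,Y) = 1.99 + 2.55 - 4.38 = 0.16

0.16 bits


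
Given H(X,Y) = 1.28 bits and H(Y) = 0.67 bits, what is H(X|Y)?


H(X|Y) = H(X,Y) - H(Y) = 1.28 - 0.67 = 0.61

0.61 bits


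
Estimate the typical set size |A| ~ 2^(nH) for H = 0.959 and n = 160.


log2|A_typical| = nH = 160 * 0.959 = 153.44, so |A_typical| ~ 2^153.44 = 1.549e+46

1.549e+46


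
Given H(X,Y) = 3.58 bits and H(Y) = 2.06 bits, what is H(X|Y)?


H(X|Y) = H(X,Y) - H(Y) = 3.58 - 2.06 = 1.52

1.52 bits


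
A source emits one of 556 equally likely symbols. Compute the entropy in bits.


H = log2(n) = log2(556) = 9.1189

9.1189 bits


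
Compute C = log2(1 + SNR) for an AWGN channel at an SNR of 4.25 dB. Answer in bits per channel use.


SNR_linear = 10^(4.25/10) = 2.6607; C = log2(1 + SNR_linear) = log2(1 + 2.6607) = 1.8721

1.8721 bits/channel use


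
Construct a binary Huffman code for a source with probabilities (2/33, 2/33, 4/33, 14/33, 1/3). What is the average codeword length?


Huffman construction (repeatedly merge the two least-probable nodes; each merge adds 1 bit to every symbol beneath it): 2/33 + 2/33 = 4/33; 4/33 + 4/33 = 8/33; 8/33 + 1/3 = 19/33; 14/33 + 19/33 = 1. Resulting codeword lengths (in the order the probabilities were given): (4, 4, 3, 1, 2). L_avg = sum(p_i * l_i) = 2/33*4 + 2/33*4 + 4/33*3 + 14/33*1 + 1/3*2 = 64/33 = 1.9394

1.9394 bits


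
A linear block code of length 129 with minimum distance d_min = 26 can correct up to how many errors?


Correction capability = floor((d-1)/2) = floor((26-1)/2) = 12

12 errors


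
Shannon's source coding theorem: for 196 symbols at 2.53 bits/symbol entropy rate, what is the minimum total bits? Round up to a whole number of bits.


Minimum bits >= n * H = 196 * 2.53 = 495.88, rounded up to a whole number of bits = 496

496 bits


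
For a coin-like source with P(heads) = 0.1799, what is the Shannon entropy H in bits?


H = -p*log2(p) - (1-p)*log2(1-p). -0.1799*log2(0.1799) = 0.445204; -0.8201*log2(0.8201) = 0.234654. H = 0.445204 + 0.234654 = 0.6799

0.6799 bits


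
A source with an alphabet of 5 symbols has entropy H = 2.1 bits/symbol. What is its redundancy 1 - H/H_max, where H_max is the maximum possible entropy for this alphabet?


H_max = log2(K) = log2(5) = 2.3219 bits/symbol. Redundancy = 1 - H/H_max = 1 - 2.1/2.3219 = 1 - 0.9044 = 0.0956

0.0956


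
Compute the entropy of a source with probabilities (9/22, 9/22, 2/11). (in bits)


H = -sum(p_i * log2(p_i)). Terms: -(9/22)*log2(9/22) = 0.527525; -(9/22)*log2(9/22) = 0.527525; -(2/11)*log2(2/11) = 0.447169. H = 0.527525 + 0.527525 + 0.447169 = 1.5022

1.5022 bits


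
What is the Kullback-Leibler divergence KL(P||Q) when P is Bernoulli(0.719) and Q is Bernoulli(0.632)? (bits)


KL = p*log2(p/q) + (1-p)*log2((1-p)/(1-q)) = 0.719*log2(0.719/0.632) + 0.281*log2(0.281/0.368) = 0.0244

0.0244 bits


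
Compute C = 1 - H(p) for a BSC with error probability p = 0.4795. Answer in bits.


H(p) = -p*log2(p) - (1-p)*log2(1-p) = -0.4795*log2(0.4795) - 0.5205*log2(0.5205) = 0.508460 + 0.490327 = 0.9988. C = 1 - H(p) = 1 - 0.9988 = 0.0012

0.0012 bits


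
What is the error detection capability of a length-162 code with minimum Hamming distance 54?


Detection capability = d_min - 1 = 54 - 1 = 53

53 errors


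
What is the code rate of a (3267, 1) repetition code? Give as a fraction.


Rate = k/n = 1/3267

1/3267


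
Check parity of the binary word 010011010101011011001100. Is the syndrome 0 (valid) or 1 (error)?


Syndrome = XOR of all bits = 0 XOR 1 XOR 0 XOR 0 XOR 1 XOR 1 XOR 0 XOR 1 XOR 0 XOR 1 XOR 0 XOR 1 XOR 0 XOR 1 XOR 1 XOR 0 XOR 1 XOR 1 XOR 0 XOR 0 XOR 1 XOR 1 XOR 0 XOR 0 = 0

0


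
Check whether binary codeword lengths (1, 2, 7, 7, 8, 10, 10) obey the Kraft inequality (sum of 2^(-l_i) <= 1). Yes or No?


Kraft sum = sum(2^(-l_i)) = 0.7715, need <= 1. Result: satisfied (a binary prefix-free code with these lengths exists)

Yes


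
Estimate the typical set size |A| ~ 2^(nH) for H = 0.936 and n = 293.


log2|A_typical| = nH = 293 * 0.936 = 274.248, so |A_typical| ~ 2^274.248 = 3.605e+82

3.605e+82


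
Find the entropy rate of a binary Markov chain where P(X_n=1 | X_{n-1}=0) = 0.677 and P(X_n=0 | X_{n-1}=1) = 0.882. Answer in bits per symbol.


Stationary distribution: pi_0 = p10/(p01+p10) = 0.5657, pi_1 = 0.4343. Entropy rate H' = pi_0*H(p01) + pi_1*H(p10) = 0.5657*0.9076 + 0.4343*0.5236 = 0.7408

0.7408 bits/symbol


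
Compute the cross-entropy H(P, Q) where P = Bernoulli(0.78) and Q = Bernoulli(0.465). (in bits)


H(P,Q) = -p*log2(q) - (1-p)*log2(1-q). -0.78*log2(0.465) = 0.861664; -0.22*log2(0.535) = 0.198526. H(P,Q) = 0.861664 + 0.198526 = 1.0602

1.0602 bits


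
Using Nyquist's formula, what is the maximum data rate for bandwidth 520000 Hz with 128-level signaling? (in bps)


Rate = 2 * B * log2(M) = 2 * 520000 * 7.0 = 7280000.0

7280000.0 bps


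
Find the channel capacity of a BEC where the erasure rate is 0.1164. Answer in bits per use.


C = 1 - epsilon = 1 - 0.1164 = 0.8836

0.8836 bits


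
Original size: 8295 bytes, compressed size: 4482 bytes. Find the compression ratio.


Ratio = original / compressed = 8295 / 4482 = 1.8507

1.8507


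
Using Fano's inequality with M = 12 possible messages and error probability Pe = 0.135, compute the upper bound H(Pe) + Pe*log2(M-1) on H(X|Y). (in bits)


H(Pe) = -Pe*log2(Pe) - (1-Pe)*log2(1-Pe) = -0.135*log2(0.135) - 0.865*log2(0.865) = 0.390011 + 0.180982 = 0.571. Pe*log2(M-1) = 0.135*log2(11) = 0.467023. Bound = H(Pe) + Pe*log2(M-1) = 0.390011 + 0.180982 + 0.467023 = 1.038

1.038 bits


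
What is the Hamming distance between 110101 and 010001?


Count differing positions: ^ . . ^ . . = 2 differences

2


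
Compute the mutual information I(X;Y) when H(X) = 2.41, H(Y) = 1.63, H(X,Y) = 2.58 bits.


I(X;Y) = H(X) + H(Y) - H(X,Y) = 2.41 + 1.63 - 2.58 = 1.46

1.46 bits


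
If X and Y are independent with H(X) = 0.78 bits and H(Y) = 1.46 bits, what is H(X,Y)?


For independent variables, H(X,Y) = H(X) + H(Y) = 0.78 + 1.46 = 2.24

2.24 bits


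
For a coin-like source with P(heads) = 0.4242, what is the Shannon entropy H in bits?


H = -p*log2(p) - (1-p)*log2(1-p). -0.4242*log2(0.4242) = 0.524813; -0.5758*log2(0.5758) = 0.458544. H = 0.524813 + 0.458544 = 0.9834

0.9834 bits


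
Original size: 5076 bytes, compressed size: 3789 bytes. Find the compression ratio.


Ratio = original / compressed = 5076 / 3789 = 1.3397

1.3397


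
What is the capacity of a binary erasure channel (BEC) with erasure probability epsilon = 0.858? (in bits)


C = 1 - epsilon = 1 - 0.858 = 0.142

0.142 bits


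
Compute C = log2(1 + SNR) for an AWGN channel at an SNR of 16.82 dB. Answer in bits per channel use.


SNR_linear = 10^(16.82/10) = 48.0839; C = log2(1 + SNR_linear) = log2(1 + 48.0839) = 5.6172

5.6172 bits/channel use


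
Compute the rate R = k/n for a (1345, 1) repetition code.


Rate = k/n = 1/1345

1/1345


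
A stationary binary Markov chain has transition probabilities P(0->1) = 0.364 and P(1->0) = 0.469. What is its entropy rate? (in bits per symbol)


Stationary distribution: pi_0 = p10/(p01+p10) = 0.563, pi_1 = 0.437. Entropy rate H' = pi_0*H(p01) + pi_1*H(p10) = 0.563*0.946 + 0.437*0.9972 = 0.9684

0.9684 bits/symbol


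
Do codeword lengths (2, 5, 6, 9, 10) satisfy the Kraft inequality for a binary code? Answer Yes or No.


Kraft sum = sum(2^(-l_i)) = 0.2998, need <= 1. Result: satisfied (a binary prefix-free code with these lengths exists)

Yes


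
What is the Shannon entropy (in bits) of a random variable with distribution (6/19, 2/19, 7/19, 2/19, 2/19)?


H = -sum(p_i * log2(p_i)). Terms: -(6/19)*log2(6/19) = 0.525147; -(2/19)*log2(2/19) = 0.341887; -(7/19)*log2(7/19) = 0.530737; -(2/19)*log2(2/19) = 0.341887; -(2/19)*log2(2/19) = 0.341887. H = 0.525147 + 0.341887 + 0.530737 + 0.341887 + 0.341887 = 2.0815

2.0815 bits


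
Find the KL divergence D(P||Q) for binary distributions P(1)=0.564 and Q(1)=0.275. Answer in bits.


KL = p*log2(p/q) + (1-p)*log2((1-p)/(1-q)) = 0.564*log2(0.564/0.275) + 0.436*log2(0.436/0.725) = 0.2646

0.2646 bits


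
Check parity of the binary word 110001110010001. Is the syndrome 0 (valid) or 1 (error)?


Syndrome = XOR of all bits = 1 XOR 1 XOR 0 XOR 0 XOR 0 XOR 1 XOR 1 XOR 1 XOR 0 XOR 0 XOR 1 XOR 0 XOR 0 XOR 0 XOR 1 = 1

1


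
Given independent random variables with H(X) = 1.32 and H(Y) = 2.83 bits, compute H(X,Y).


For independent variables, H(X,Y) = H(X) + H(Y) = 1.32 + 2.83 = 4.15

4.15 bits


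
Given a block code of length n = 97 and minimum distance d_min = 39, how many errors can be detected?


Detection capability = d_min - 1 = 39 - 1 = 38

38 errors


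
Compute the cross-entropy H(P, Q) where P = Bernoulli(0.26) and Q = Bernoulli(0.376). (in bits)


H(P,Q) = -p*log2(q) - (1-p)*log2(1-q). -0.26*log2(0.376) = 0.366911; -0.74*log2(0.624) = 0.503483. H(P,Q) = 0.366911 + 0.503483 = 0.8704

0.8704 bits


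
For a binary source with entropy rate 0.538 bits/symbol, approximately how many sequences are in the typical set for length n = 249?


log2|A_typical| = nH = 249 * 0.538 = 133.962, so |A_typical| ~ 2^133.962 = 2.121e+40

2.121e+40


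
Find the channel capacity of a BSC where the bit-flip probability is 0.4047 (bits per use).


H(p) = -p*log2(p) - (1-p)*log2(1-p) = -0.4047*log2(0.4047) - 0.5953*log2(0.5953) = 0.528164 + 0.445470 = 0.9736. C = 1 - H(p) = 1 - 0.9736 = 0.0264

0.0264 bits


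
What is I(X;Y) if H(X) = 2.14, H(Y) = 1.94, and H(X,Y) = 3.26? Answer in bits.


I(X;Y) = H(X) + H(Y) - H(X,Y) = 2.14 + 1.94 - 3.26 = 0.82

0.82 bits


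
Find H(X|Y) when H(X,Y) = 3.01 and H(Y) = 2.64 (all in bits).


H(X|Y) = H(X,Y) - H(Y) = 3.01 - 2.64 = 0.37

0.37 bits


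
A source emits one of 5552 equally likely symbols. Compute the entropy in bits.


H = log2(n) = log2(5552) = 12.4388

12.4388 bits


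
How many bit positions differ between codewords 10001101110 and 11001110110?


Count differing positions: . ^ . . . . ^ ^ . . . = 3 differences

3


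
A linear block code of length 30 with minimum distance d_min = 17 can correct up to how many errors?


Correction capability = floor((d-1)/2) = floor((17-1)/2) = 8

8 errors


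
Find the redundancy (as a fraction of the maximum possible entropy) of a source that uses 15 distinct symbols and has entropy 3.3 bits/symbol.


H_max = log2(K) = log2(15) = 3.9069 bits/symbol. Redundancy = 1 - H/H_max = 1 - 3.3/3.9069 = 1 - 0.8447 = 0.1553

0.1553


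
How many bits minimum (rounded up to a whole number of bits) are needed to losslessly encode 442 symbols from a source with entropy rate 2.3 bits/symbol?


Minimum bits >= n * H = 442 * 2.3 = 1016.6, rounded up to a whole number of bits = 1017

1017 bits


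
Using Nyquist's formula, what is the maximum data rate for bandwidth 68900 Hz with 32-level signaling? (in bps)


Rate = 2 * B * log2(M) = 2 * 68900 * 5.0 = 689000.0

689000.0 bps


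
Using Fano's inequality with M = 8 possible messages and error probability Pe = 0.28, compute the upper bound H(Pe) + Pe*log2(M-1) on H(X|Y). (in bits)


H(Pe) = -Pe*log2(Pe) - (1-Pe)*log2(1-Pe) = -0.28*log2(0.28) - 0.72*log2(0.72) = 0.514220 + 0.341230 = 0.8555. Pe*log2(M-1) = 0.28*log2(7) = 0.786059. Bound = H(Pe) + Pe*log2(M-1) = 0.514220 + 0.341230 + 0.786059 = 1.6415

1.6415 bits


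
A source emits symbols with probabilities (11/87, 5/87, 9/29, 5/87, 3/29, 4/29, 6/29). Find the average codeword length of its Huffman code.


Huffman construction (repeatedly merge the two least-probable nodes; each merge adds 1 bit to every symbol beneath it): 5/87 + 5/87 = 10/87; 3/29 + 10/87 = 19/87; 11/87 + 4/29 = 23/87; 6/29 + 19/87 = 37/87; 23/87 + 9/29 = 50/87; 37/87 + 50/87 = 1. Resulting codeword lengths (in the order the probabilities were given): (3, 4, 2, 4, 3, 3, 2). L_avg = sum(p_i * l_i) = 11/87*3 + 5/87*4 + 9/29*2 + 5/87*4 + 3/29*3 + 4/29*3 + 6/29*2 = 226/87 = 2.5977

2.5977 bits


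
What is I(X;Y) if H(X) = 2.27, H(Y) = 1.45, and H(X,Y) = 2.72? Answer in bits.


I(X;Y) = H(X) + H(Y) - H(X,Y) = 2.27 + 1.45 - 2.72 = 1.0

1.0 bits


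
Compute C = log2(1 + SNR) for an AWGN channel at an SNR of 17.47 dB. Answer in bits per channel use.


SNR_linear = 10^(17.47/10) = 55.847; C = log2(1 + SNR_linear) = log2(1 + 55.847) = 5.829

5.829 bits/channel use


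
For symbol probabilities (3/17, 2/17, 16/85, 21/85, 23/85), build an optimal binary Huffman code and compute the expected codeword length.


Huffman construction (repeatedly merge the two least-probable nodes; each merge adds 1 bit to every symbol beneath it): 2/17 + 3/17 = 5/17; 16/85 + 21/85 = 37/85; 23/85 + 5/17 = 48/85; 37/85 + 48/85 = 1. Resulting codeword lengths (in the order the probabilities were given): (3, 3, 2, 2, 2). L_avg = sum(p_i * l_i) = 3/17*3 + 2/17*3 + 16/85*2 + 21/85*2 + 23/85*2 = 39/17 = 2.2941

2.2941 bits


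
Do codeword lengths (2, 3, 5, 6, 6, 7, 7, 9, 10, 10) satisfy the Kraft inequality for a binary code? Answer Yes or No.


Kraft sum = sum(2^(-l_i)) = 0.457, need <= 1. Result: satisfied (a binary prefix-free code with these lengths exists)

Yes


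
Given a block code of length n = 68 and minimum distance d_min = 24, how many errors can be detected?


Detection capability = d_min - 1 = 24 - 1 = 23

23 errors


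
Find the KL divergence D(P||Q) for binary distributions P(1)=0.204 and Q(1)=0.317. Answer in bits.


KL = p*log2(p/q) + (1-p)*log2((1-p)/(1-q)) = 0.204*log2(0.204/0.317) + 0.796*log2(0.796/0.683) = 0.0461

0.0461 bits


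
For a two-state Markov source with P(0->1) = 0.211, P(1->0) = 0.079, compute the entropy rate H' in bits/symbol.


Stationary distribution: pi_0 = p10/(p01+p10) = 0.2724, pi_1 = 0.7276. Entropy rate H' = pi_0*H(p01) + pi_1*H(p10) = 0.2724*0.7434 + 0.7276*0.3986 = 0.4926

0.4926 bits/symbol


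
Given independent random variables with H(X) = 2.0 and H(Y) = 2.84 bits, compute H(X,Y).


For independent variables, H(X,Y) = H(X) + H(Y) = 2.0 + 2.84 = 4.84

4.84 bits


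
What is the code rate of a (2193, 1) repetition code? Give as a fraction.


Rate = k/n = 1/2193

1/2193


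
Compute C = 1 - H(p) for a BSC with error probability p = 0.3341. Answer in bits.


H(p) = -p*log2(p) - (1-p)*log2(1-p) = -0.3341*log2(0.3341) - 0.6659*log2(0.6659) = 0.528429 + 0.390632 = 0.9191. C = 1 - H(p) = 1 - 0.9191 = 0.0809

0.0809 bits


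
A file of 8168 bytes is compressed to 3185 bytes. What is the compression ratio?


Ratio = original / compressed = 8168 / 3185 = 2.5645

2.5645


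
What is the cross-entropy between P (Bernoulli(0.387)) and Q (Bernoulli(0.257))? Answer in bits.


H(P,Q) = -p*log2(q) - (1-p)*log2(1-q). -0.387*log2(0.257) = 0.758582; -0.613*log2(0.743) = 0.262711. H(P,Q) = 0.758582 + 0.262711 = 1.0213

1.0213 bits


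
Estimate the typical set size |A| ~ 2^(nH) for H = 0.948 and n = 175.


log2|A_typical| = nH = 175 * 0.948 = 165.9, so |A_typical| ~ 2^165.9 = 8.727e+49

8.727e+49


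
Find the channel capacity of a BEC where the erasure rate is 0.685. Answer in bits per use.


C = 1 - epsilon = 1 - 0.685 = 0.315

0.315 bits


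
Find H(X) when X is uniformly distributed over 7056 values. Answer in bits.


H = log2(n) = log2(7056) = 12.7846

12.7846 bits


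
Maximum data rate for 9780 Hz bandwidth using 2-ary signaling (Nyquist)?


Rate = 2 * B * log2(M) = 2 * 9780 * 1.0 = 19560.0

19560.0 bps


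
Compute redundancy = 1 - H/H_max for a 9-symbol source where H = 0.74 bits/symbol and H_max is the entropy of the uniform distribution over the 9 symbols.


H_max = log2(K) = log2(9) = 3.1699 bits/symbol. Redundancy = 1 - H/H_max = 1 - 0.74/3.1699 = 1 - 0.2334 = 0.7666

0.7666


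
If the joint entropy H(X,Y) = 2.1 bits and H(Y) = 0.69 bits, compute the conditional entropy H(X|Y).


H(X|Y) = H(X,Y) - H(Y) = 2.1 - 0.69 = 1.41

1.41 bits


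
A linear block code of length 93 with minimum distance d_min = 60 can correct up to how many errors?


Correction capability = floor((d-1)/2) = floor((60-1)/2) = 29

29 errors


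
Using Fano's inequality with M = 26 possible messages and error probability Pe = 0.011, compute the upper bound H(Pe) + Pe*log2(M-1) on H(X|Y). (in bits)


H(Pe) = -Pe*log2(Pe) - (1-Pe)*log2(1-Pe) = -0.011*log2(0.011) - 0.989*log2(0.989) = 0.071570 + 0.015782 = 0.0874. Pe*log2(M-1) = 0.011*log2(25) = 0.051082. Bound = H(Pe) + Pe*log2(M-1) = 0.071570 + 0.015782 + 0.051082 = 0.1384

0.1384 bits


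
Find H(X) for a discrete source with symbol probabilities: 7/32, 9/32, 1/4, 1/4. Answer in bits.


H = -sum(p_i * log2(p_i)). Terms: -(7/32)*log2(7/32) = 0.479641; -(9/32)*log2(9/32) = 0.514709; -(1/4)*log2(1/4) = 0.500000; -(1/4)*log2(1/4) = 0.500000. H = 0.479641 + 0.514709 + 0.500000 + 0.500000 = 1.9943

1.9943 bits
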